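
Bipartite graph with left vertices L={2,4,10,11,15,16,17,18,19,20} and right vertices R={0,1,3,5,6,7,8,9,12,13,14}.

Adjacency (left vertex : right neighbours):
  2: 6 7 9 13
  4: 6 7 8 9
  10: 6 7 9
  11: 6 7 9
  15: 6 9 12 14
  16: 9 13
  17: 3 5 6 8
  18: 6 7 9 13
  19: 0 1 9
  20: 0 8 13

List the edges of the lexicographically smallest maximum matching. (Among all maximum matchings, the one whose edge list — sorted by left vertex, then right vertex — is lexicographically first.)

|M| = 9 (so the lex-smallest maximum matching has 9 edges)
process left vertices in ascending order; for each, take the smallest-labelled available neighbour that still permits 9 edges overall, or leave it unmatched if none does
lex-smallest matching: {2-6, 4-8, 10-7, 11-9, 15-12, 16-13, 17-3, 19-1, 20-0}

Lex-smallest maximum matching: {(2,6), (4,8), (10,7), (11,9), (15,12), (16,13), (17,3), (19,1), (20,0)}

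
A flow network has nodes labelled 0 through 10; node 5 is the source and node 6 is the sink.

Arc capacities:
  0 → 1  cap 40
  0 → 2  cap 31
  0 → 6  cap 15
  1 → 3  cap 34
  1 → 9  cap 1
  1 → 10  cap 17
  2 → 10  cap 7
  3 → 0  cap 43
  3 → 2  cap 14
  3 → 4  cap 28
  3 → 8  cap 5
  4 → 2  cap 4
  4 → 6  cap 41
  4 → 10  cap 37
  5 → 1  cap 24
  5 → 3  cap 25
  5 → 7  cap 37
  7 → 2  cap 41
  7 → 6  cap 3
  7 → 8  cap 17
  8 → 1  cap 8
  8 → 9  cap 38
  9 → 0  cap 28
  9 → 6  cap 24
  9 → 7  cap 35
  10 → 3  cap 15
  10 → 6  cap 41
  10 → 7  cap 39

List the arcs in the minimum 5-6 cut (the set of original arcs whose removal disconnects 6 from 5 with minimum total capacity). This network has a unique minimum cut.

augment #1: 5→7→6 push 3
augment #2: 5→1→9→6 push 1
augment #3: 5→1→10→6 push 17
augment #4: 5→3→0→6 push 15
augment #5: 5→3→4→6 push 10
augment #6: 5→1→3→4→6 push 6
augment #7: 5→7→2→10→6 push 7
augment #8: 5→7→8→9→6 push 17
max flow = 76; residual-reachable set from 5 gives S-side
cut edges (S→T): {(2,10), (5,1), (5,3), (7,6), (7,8)} total cap 76

Min-cut arcs: {(2,10), (5,1), (5,3), (7,6), (7,8)} (total capacity 76)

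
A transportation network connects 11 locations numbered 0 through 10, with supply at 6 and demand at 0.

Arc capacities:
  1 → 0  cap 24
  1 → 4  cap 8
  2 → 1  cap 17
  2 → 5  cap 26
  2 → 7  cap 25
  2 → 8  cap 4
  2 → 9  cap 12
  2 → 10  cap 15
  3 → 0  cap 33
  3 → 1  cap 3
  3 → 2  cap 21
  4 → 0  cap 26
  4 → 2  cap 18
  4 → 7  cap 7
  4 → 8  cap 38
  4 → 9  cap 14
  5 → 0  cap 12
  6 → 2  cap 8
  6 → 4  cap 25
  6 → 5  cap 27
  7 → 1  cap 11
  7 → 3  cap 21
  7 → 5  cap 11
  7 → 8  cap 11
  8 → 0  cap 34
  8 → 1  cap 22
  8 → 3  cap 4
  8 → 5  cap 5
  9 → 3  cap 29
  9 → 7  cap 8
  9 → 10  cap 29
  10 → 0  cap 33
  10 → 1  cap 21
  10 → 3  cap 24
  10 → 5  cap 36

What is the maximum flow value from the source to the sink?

Maximum flow value: 45

augment #1: 6→4→0 bottleneck 25, total now 25
augment #2: 6→5→0 bottleneck 12, total now 37
augment #3: 6→2→1→0 bottleneck 8, total now 45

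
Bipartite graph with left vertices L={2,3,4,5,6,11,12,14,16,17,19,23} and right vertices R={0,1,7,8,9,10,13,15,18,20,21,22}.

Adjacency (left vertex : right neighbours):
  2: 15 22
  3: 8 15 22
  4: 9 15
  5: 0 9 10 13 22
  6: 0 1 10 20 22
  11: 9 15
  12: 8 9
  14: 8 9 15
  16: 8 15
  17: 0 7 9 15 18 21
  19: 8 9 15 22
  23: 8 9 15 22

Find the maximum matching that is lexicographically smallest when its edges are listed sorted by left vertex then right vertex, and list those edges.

|M| = 7 (so the lex-smallest maximum matching has 7 edges)
process left vertices in ascending order; for each, take the smallest-labelled available neighbour that still permits 7 edges overall, or leave it unmatched if none does
lex-smallest matching: {2-15, 3-8, 4-9, 5-0, 6-1, 17-7, 19-22}

Lex-smallest maximum matching: {(2,15), (3,8), (4,9), (5,0), (6,1), (17,7), (19,22)}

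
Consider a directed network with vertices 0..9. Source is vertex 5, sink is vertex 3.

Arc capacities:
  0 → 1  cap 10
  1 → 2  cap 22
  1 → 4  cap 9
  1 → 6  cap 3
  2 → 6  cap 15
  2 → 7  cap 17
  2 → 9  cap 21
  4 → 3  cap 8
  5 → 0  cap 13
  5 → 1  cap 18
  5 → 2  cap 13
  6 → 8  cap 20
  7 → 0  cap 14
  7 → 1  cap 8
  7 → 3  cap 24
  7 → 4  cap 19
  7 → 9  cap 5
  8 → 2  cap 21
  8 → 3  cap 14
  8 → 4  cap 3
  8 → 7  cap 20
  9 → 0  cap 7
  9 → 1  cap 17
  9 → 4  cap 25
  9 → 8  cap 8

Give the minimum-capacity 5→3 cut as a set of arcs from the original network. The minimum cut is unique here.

augment #1: 5→1→4→3 push 8
augment #2: 5→2→7→3 push 13
augment #3: 5→1→2→7→3 push 4
augment #4: 5→1→6→8→3 push 3
augment #5: 5→1→2→6→8→3 push 3
augment #6: 5→0→1→2→6→8→3 push 8
augment #7: 5→0→1→2→6→8→7→3 push 2
max flow = 41; residual-reachable set from 5 gives S-side
cut edges (S→T): {(0,1), (5,1), (5,2)} total cap 41

Min-cut arcs: {(0,1), (5,1), (5,2)} (total capacity 41)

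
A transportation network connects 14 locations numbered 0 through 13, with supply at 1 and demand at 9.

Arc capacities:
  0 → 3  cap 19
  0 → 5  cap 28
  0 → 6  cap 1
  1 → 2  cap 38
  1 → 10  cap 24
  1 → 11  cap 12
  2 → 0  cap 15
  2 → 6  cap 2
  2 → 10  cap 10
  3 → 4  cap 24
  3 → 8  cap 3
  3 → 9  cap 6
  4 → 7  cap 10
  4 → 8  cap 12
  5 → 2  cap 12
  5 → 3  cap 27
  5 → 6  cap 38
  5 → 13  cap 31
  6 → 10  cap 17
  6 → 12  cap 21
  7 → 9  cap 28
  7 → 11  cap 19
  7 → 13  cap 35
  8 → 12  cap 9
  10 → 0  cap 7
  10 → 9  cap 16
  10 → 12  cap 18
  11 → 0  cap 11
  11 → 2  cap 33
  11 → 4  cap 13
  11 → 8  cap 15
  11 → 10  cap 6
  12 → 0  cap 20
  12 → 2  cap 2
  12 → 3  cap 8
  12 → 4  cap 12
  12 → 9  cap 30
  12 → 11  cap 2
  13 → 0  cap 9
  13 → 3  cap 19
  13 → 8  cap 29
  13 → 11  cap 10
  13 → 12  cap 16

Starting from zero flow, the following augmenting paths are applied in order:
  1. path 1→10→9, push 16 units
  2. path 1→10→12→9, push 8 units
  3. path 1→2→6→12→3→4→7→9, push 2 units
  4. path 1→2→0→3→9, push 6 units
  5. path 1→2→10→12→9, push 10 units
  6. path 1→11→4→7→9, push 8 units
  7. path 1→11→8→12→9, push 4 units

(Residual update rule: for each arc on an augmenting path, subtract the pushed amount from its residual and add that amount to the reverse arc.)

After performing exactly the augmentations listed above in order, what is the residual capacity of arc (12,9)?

after path 1 (1→10→9, push 16): res(12,9)=30
after path 2 (1→10→12→9, push 8): res(12,9)=22
after path 3 (1→2→6→12→3→4→7→9, push 2): res(12,9)=22
after path 4 (1→2→0→3→9, push 6): res(12,9)=22
after path 5 (1→2→10→12→9, push 10): res(12,9)=12
after path 6 (1→11→4→7→9, push 8): res(12,9)=12
after path 7 (1→11→8→12→9, push 4): res(12,9)=8

Residual capacity of (12,9): 8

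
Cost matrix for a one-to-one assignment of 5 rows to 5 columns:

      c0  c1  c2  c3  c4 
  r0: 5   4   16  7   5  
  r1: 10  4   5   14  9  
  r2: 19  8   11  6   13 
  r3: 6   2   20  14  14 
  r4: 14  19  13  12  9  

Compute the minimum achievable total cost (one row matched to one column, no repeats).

optimal assignment: row0→col0 (cost 5), row1→col2 (cost 5), row2→col3 (cost 6), row3→col1 (cost 2), row4→col4 (cost 9)
total = 5 + 5 + 6 + 2 + 9 = 27

Minimum assignment cost: 27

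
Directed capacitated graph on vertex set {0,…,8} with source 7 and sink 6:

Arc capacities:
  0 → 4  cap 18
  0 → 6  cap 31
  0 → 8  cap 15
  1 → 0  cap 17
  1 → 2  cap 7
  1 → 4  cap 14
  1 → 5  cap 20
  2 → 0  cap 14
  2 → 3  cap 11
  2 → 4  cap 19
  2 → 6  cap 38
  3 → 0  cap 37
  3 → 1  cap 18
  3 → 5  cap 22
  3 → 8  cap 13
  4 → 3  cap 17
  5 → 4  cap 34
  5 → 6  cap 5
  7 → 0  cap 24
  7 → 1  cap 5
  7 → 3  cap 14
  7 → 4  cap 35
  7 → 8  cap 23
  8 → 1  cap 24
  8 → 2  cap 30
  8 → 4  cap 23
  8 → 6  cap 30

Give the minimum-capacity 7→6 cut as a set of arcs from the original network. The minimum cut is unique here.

augment #1: 7→0→6 push 24
augment #2: 7→8→6 push 23
augment #3: 7→1→0→6 push 5
augment #4: 7→3→0→6 push 2
augment #5: 7→3→5→6 push 5
augment #6: 7→3→8→6 push 7
augment #7: 7→4→3→1→2→6 push 7
augment #8: 7→4→3→8→2→6 push 6
augment #9: 7→4→3→0→8→2→6 push 4
max flow = 83; residual-reachable set from 7 gives S-side
cut edges (S→T): {(4,3), (7,0), (7,1), (7,3), (7,8)} total cap 83

Min-cut arcs: {(4,3), (7,0), (7,1), (7,3), (7,8)} (total capacity 83)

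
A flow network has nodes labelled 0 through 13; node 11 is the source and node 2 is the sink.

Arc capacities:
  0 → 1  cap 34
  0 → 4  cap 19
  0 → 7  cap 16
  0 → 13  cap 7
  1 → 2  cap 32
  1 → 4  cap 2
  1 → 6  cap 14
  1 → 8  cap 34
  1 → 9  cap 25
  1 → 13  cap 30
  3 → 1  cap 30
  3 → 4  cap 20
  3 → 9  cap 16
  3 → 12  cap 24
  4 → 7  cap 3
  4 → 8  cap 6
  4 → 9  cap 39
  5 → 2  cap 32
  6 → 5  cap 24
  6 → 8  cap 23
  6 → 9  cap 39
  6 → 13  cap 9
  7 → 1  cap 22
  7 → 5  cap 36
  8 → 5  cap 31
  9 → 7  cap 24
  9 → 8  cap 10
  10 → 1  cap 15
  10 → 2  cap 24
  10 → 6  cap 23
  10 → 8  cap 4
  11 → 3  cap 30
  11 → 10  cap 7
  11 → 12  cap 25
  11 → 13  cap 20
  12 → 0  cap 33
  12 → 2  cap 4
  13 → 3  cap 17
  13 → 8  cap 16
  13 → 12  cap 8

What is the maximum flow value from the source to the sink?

augment #1: 11→10→2 bottleneck 7, total now 7
augment #2: 11→12→2 bottleneck 4, total now 11
augment #3: 11→3→1→2 bottleneck 30, total now 41
augment #4: 11→12→0→1→2 bottleneck 2, total now 43
augment #5: 11→13→8→5→2 bottleneck 16, total now 59
augment #6: 11→12→0→7→5→2 bottleneck 16, total now 75

Maximum flow value: 75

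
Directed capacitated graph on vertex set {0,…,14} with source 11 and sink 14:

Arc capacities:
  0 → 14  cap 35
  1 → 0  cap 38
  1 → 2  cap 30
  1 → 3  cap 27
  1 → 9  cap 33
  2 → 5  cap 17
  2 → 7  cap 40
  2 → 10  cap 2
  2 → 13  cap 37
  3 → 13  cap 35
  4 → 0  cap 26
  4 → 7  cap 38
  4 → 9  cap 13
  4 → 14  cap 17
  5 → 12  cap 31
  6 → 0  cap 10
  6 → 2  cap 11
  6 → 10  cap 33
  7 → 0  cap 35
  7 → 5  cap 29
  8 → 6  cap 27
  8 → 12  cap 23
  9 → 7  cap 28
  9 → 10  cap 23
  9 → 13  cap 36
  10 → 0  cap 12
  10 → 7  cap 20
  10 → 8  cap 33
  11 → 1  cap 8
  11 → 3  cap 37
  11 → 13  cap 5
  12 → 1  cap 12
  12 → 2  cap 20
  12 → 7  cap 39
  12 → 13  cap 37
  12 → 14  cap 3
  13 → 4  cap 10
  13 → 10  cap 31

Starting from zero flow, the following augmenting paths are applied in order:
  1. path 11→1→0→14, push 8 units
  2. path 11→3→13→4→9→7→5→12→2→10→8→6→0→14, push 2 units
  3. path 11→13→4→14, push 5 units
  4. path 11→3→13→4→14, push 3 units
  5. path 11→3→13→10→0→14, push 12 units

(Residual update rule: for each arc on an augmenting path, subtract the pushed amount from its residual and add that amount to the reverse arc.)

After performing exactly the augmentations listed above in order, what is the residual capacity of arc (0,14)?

after path 1 (11→1→0→14, push 8): res(0,14)=27
after path 2 (11→3→13→4→9→7→5→12→2→10→8→6→0→14, push 2): res(0,14)=25
after path 3 (11→13→4→14, push 5): res(0,14)=25
after path 4 (11→3→13→4→14, push 3): res(0,14)=25
after path 5 (11→3→13→10→0→14, push 12): res(0,14)=13

Residual capacity of (0,14): 13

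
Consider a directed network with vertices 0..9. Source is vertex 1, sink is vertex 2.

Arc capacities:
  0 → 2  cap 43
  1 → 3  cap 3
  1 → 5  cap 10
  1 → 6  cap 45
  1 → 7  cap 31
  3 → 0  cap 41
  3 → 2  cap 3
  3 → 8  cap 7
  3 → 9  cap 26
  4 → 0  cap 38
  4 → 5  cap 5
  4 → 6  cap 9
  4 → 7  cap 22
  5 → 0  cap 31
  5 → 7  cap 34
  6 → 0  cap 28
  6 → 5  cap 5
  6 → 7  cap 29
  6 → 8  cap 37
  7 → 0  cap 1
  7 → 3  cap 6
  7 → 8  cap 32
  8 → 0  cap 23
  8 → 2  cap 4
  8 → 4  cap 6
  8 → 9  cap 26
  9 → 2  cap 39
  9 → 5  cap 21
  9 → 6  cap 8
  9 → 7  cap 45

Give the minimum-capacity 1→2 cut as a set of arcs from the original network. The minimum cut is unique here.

augment #1: 1→3→2 push 3
augment #2: 1→5→0→2 push 10
augment #3: 1→6→0→2 push 28
augment #4: 1→6→8→2 push 4
augment #5: 1→7→0→2 push 1
augment #6: 1→6→5→0→2 push 4
augment #7: 1→6→8→9→2 push 9
augment #8: 1→7→3→9→2 push 6
augment #9: 1→7→8→9→2 push 17
max flow = 82; residual-reachable set from 1 gives S-side
cut edges (S→T): {(0,2), (1,3), (7,3), (8,2), (8,9)} total cap 82

Min-cut arcs: {(0,2), (1,3), (7,3), (8,2), (8,9)} (total capacity 82)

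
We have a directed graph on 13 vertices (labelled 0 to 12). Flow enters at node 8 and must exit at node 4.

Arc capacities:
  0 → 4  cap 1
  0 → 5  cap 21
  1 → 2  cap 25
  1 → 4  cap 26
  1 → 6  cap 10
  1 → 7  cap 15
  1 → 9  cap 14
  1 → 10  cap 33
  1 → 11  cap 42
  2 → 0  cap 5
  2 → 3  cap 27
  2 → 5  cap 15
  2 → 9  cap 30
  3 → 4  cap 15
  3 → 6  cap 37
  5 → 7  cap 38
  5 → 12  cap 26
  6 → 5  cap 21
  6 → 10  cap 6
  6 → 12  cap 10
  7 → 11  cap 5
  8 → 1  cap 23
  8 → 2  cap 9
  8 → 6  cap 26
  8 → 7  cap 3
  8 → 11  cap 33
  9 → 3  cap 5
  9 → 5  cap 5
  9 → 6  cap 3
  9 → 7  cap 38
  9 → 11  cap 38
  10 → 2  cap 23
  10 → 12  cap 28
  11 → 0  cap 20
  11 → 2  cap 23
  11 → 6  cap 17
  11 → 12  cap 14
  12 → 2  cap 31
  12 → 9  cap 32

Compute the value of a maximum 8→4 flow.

augment #1: 8→1→4 bottleneck 23, total now 23
augment #2: 8→2→0→4 bottleneck 1, total now 24
augment #3: 8→2→3→4 bottleneck 8, total now 32
augment #4: 8→11→2→3→4 bottleneck 7, total now 39

Maximum flow value: 39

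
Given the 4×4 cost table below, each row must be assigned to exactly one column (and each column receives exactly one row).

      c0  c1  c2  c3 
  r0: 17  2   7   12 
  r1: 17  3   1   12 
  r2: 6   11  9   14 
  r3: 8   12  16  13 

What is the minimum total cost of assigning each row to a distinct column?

optimal assignment: row0→col1 (cost 2), row1→col2 (cost 1), row2→col0 (cost 6), row3→col3 (cost 13)
total = 2 + 1 + 6 + 13 = 22

Minimum assignment cost: 22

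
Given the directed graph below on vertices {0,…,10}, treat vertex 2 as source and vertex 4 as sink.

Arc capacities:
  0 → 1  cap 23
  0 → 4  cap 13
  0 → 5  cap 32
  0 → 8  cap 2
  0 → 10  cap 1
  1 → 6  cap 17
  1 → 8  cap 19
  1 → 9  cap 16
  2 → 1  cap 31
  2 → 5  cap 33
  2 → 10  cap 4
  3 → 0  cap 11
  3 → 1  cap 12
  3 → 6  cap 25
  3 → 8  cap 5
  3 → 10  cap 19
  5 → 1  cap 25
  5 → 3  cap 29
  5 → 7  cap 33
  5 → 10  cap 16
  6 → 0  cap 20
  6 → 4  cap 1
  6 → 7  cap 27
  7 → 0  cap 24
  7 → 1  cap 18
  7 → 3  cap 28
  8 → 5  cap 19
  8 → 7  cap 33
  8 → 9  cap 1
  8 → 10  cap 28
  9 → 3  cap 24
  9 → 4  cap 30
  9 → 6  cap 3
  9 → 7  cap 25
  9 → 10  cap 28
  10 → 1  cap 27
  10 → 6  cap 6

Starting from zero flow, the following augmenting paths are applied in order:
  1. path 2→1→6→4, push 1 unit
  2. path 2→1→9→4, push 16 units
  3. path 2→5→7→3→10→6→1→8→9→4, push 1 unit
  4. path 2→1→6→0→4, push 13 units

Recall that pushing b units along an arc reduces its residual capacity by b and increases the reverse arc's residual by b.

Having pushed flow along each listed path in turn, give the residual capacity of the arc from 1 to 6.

Residual capacity of (1,6): 4

after path 1 (2→1→6→4, push 1): res(1,6)=16
after path 2 (2→1→9→4, push 16): res(1,6)=16
after path 3 (2→5→7→3→10→6→1→8→9→4, push 1): res(1,6)=17
after path 4 (2→1→6→0→4, push 13): res(1,6)=4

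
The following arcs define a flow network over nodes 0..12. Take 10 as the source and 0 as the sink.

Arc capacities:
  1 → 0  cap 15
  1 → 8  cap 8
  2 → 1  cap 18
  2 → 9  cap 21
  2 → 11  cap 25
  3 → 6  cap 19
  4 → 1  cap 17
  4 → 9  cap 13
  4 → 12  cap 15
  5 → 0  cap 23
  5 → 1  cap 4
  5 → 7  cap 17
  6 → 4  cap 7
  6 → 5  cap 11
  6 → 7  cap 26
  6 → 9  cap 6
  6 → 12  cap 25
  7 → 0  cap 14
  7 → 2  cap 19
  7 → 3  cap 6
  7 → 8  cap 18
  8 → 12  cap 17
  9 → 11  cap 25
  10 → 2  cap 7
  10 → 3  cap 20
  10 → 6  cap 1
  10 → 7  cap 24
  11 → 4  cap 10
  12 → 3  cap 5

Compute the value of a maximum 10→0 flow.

Maximum flow value: 40

augment #1: 10→7→0 bottleneck 14, total now 14
augment #2: 10→2→1→0 bottleneck 7, total now 21
augment #3: 10→6→5→0 bottleneck 1, total now 22
augment #4: 10→3→6→5→0 bottleneck 10, total now 32
augment #5: 10→7→2→1→0 bottleneck 8, total now 40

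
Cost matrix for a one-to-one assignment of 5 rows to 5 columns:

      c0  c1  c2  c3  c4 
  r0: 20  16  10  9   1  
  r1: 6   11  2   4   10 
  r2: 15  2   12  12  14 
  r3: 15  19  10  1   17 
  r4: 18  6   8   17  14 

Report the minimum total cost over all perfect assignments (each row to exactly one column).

optimal assignment: row0→col4 (cost 1), row1→col0 (cost 6), row2→col1 (cost 2), row3→col3 (cost 1), row4→col2 (cost 8)
total = 1 + 6 + 2 + 1 + 8 = 18

Minimum assignment cost: 18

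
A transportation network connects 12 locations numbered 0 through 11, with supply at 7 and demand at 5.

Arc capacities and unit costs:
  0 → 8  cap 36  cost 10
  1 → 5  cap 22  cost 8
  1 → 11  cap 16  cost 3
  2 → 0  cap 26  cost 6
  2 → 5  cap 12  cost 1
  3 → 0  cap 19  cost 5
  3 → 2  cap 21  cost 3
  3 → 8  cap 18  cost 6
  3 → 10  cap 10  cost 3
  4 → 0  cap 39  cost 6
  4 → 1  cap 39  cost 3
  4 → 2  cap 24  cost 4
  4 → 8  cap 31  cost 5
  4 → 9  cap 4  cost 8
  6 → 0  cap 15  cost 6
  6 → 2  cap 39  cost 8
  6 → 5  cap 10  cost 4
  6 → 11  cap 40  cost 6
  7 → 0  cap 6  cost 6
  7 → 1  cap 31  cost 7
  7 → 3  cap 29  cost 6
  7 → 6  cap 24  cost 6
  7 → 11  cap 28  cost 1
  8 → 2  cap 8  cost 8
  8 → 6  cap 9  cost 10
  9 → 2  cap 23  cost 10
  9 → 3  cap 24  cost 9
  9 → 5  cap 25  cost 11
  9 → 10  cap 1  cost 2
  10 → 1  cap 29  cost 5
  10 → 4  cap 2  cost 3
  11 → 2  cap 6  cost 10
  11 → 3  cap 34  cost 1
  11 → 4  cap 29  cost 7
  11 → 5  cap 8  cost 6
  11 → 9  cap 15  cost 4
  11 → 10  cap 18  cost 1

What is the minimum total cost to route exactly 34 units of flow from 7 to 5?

Minimum cost for 34 units: 288

shortest-cost path #1: 7→11→3→2→5 push 12 @ unit cost 6 (adds 72)
shortest-cost path #2: 7→11→5 push 8 @ unit cost 7 (adds 56)
shortest-cost path #3: 7→6→5 push 10 @ unit cost 10 (adds 100)
shortest-cost path #4: 7→1→5 push 4 @ unit cost 15 (adds 60)
total cost = 288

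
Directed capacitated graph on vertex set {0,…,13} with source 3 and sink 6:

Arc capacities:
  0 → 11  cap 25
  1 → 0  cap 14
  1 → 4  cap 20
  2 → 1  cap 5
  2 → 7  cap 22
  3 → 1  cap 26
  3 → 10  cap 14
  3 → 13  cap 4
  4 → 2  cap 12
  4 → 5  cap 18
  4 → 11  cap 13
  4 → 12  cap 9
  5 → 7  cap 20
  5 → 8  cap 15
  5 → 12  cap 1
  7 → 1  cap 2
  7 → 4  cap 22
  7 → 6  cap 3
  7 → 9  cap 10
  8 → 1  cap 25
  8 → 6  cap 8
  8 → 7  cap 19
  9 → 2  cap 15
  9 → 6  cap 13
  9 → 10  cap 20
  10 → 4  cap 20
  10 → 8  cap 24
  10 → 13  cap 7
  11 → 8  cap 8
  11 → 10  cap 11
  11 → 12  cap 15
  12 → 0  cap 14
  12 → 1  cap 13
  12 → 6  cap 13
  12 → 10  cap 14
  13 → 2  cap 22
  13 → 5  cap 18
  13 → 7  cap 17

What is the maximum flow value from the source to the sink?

Maximum flow value: 34

augment #1: 3→10→8→6 bottleneck 8, total now 8
augment #2: 3→13→7→6 bottleneck 3, total now 11
augment #3: 3→1→4→12→6 bottleneck 9, total now 20
augment #4: 3→13→5→12→6 bottleneck 1, total now 21
augment #5: 3→1→0→11→12→6 bottleneck 3, total now 24
augment #6: 3→10→8→7→9→6 bottleneck 6, total now 30
augment #7: 3→1→4→2→7→9→6 bottleneck 4, total now 34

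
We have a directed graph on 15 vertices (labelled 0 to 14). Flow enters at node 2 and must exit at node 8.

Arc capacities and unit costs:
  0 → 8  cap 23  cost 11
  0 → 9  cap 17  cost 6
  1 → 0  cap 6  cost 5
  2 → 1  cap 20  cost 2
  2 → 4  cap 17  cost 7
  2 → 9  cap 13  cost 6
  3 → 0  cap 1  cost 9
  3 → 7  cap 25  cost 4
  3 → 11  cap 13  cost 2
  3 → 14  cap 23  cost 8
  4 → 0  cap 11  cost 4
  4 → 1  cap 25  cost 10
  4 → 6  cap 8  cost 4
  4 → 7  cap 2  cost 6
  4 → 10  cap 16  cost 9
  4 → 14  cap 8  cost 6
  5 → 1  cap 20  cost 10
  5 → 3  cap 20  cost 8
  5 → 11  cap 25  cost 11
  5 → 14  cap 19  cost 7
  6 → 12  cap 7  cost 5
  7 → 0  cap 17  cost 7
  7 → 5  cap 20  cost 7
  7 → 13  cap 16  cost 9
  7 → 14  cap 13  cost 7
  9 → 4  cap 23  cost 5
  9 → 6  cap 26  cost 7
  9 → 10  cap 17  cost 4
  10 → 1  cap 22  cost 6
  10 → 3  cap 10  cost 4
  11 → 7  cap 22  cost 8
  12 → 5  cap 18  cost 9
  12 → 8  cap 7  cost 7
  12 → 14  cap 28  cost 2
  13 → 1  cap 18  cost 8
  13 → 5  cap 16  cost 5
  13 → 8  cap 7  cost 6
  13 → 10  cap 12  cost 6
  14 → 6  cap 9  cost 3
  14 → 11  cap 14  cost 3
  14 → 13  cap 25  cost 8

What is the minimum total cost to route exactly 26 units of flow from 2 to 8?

Minimum cost for 26 units: 571

shortest-cost path #1: 2→1→0→8 push 6 @ unit cost 18 (adds 108)
shortest-cost path #2: 2→4→0→8 push 11 @ unit cost 22 (adds 242)
shortest-cost path #3: 2→4→6→12→8 push 6 @ unit cost 23 (adds 138)
shortest-cost path #4: 2→9→6→12→8 push 1 @ unit cost 25 (adds 25)
shortest-cost path #5: 2→9→6→4→14→13→8 push 2 @ unit cost 29 (adds 58)
total cost = 571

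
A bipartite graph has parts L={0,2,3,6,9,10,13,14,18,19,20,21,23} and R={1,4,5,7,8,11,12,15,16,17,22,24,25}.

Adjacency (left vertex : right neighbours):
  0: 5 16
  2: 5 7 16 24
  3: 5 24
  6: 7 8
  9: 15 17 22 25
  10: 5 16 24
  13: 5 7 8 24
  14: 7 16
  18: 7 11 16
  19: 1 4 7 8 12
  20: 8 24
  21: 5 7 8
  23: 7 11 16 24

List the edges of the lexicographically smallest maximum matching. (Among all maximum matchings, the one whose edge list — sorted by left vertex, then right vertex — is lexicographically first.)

Lex-smallest maximum matching: {(0,5), (2,7), (3,24), (6,8), (9,15), (10,16), (18,11), (19,1)}

|M| = 8 (so the lex-smallest maximum matching has 8 edges)
process left vertices in ascending order; for each, take the smallest-labelled available neighbour that still permits 8 edges overall, or leave it unmatched if none does
lex-smallest matching: {0-5, 2-7, 3-24, 6-8, 9-15, 10-16, 18-11, 19-1}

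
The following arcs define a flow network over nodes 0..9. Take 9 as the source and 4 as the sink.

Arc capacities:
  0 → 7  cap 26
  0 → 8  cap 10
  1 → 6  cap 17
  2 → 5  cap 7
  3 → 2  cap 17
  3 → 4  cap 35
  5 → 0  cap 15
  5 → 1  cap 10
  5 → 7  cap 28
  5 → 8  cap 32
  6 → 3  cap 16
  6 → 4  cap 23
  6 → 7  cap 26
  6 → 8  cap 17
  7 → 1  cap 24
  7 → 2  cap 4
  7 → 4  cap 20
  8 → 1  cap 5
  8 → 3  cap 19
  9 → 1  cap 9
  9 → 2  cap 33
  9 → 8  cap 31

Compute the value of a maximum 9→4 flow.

Maximum flow value: 40

augment #1: 9→1→6→4 bottleneck 9, total now 9
augment #2: 9→8→3→4 bottleneck 19, total now 28
augment #3: 9→2→5→7→4 bottleneck 7, total now 35
augment #4: 9→8→1→6→4 bottleneck 5, total now 40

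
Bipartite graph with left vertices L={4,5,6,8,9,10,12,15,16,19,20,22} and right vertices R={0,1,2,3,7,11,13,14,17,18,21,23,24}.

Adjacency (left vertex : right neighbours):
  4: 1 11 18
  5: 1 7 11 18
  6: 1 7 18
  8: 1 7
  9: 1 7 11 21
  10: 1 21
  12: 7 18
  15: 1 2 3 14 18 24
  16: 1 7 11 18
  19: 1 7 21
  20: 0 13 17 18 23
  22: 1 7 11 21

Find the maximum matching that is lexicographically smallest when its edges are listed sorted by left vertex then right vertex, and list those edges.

Lex-smallest maximum matching: {(4,1), (5,7), (6,18), (9,11), (10,21), (15,2), (20,0)}

|M| = 7 (so the lex-smallest maximum matching has 7 edges)
process left vertices in ascending order; for each, take the smallest-labelled available neighbour that still permits 7 edges overall, or leave it unmatched if none does
lex-smallest matching: {4-1, 5-7, 6-18, 9-11, 10-21, 15-2, 20-0}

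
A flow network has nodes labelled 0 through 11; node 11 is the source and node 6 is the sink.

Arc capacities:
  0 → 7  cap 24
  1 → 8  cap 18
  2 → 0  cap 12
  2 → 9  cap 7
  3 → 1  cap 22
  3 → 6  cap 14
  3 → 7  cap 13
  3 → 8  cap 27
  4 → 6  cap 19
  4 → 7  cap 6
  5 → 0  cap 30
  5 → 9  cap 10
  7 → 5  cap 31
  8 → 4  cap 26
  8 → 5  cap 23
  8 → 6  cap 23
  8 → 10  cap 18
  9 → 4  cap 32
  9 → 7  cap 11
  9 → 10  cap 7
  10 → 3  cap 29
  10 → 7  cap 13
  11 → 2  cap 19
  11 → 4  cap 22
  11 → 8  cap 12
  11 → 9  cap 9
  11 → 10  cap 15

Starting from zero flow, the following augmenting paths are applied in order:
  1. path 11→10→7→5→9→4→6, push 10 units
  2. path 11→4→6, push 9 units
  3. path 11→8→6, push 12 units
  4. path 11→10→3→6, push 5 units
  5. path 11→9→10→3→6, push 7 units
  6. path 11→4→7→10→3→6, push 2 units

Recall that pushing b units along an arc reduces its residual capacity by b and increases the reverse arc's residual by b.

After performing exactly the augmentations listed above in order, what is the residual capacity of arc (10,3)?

Residual capacity of (10,3): 15

after path 1 (11→10→7→5→9→4→6, push 10): res(10,3)=29
after path 2 (11→4→6, push 9): res(10,3)=29
after path 3 (11→8→6, push 12): res(10,3)=29
after path 4 (11→10→3→6, push 5): res(10,3)=24
after path 5 (11→9→10→3→6, push 7): res(10,3)=17
after path 6 (11→4→7→10→3→6, push 2): res(10,3)=15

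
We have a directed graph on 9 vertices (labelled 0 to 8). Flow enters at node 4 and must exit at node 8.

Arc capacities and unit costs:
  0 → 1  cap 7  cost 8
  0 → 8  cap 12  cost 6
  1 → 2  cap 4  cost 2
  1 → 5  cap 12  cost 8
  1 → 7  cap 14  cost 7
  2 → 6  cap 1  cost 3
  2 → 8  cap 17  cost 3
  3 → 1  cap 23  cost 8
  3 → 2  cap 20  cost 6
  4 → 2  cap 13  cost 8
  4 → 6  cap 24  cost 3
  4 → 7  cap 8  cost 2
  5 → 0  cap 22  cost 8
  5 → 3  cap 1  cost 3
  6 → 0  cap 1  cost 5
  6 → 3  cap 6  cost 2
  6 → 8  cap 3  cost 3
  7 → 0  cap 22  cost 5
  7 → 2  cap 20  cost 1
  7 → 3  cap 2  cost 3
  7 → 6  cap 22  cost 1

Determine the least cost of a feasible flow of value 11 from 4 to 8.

Minimum cost for 11 units: 66

shortest-cost path #1: 4→6→8 push 3 @ unit cost 6 (adds 18)
shortest-cost path #2: 4→7→2→8 push 8 @ unit cost 6 (adds 48)
total cost = 66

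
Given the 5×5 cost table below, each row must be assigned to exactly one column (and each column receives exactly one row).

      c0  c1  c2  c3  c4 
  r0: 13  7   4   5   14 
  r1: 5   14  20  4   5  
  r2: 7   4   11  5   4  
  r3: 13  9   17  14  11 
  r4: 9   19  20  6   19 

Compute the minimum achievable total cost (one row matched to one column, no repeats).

optimal assignment: row0→col2 (cost 4), row1→col0 (cost 5), row2→col4 (cost 4), row3→col1 (cost 9), row4→col3 (cost 6)
total = 4 + 5 + 4 + 9 + 6 = 28

Minimum assignment cost: 28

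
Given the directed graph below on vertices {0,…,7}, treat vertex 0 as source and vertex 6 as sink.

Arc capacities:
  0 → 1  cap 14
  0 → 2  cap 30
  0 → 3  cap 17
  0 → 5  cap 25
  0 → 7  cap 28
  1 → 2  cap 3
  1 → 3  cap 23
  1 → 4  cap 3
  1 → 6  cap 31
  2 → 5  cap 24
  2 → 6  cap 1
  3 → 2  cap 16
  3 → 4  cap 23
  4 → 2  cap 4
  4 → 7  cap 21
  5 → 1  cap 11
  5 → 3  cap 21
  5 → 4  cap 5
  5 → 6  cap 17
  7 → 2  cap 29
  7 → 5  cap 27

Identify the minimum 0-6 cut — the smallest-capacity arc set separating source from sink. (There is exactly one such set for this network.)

Min-cut arcs: {(0,1), (2,6), (5,1), (5,6)} (total capacity 43)

augment #1: 0→1→6 push 14
augment #2: 0→2→6 push 1
augment #3: 0→5→6 push 17
augment #4: 0→5→1→6 push 8
augment #5: 0→2→5→1→6 push 3
max flow = 43; residual-reachable set from 0 gives S-side
cut edges (S→T): {(0,1), (2,6), (5,1), (5,6)} total cap 43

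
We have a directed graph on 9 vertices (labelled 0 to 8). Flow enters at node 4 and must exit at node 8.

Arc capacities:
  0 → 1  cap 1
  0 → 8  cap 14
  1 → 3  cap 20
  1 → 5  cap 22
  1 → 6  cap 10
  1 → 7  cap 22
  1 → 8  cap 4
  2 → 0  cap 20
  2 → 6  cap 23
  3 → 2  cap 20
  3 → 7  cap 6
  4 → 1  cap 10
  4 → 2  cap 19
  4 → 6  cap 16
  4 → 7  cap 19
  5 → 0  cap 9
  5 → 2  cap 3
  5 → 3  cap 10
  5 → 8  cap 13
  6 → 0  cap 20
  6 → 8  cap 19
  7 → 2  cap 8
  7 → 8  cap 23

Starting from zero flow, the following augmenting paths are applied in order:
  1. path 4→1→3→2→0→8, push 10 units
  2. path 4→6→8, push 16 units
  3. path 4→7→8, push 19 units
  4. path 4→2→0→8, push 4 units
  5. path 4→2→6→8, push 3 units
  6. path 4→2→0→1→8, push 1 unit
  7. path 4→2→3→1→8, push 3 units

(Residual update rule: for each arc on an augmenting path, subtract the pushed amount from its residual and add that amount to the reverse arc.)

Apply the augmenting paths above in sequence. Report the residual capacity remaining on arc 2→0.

Residual capacity of (2,0): 5

after path 1 (4→1→3→2→0→8, push 10): res(2,0)=10
after path 2 (4→6→8, push 16): res(2,0)=10
after path 3 (4→7→8, push 19): res(2,0)=10
after path 4 (4→2→0→8, push 4): res(2,0)=6
after path 5 (4→2→6→8, push 3): res(2,0)=6
after path 6 (4→2→0→1→8, push 1): res(2,0)=5
after path 7 (4→2→3→1→8, push 3): res(2,0)=5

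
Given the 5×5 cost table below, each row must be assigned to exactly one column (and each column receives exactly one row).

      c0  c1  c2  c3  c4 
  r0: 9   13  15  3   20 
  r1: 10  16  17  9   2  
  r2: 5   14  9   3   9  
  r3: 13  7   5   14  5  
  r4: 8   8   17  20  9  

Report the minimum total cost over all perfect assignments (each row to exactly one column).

optimal assignment: row0→col3 (cost 3), row1→col4 (cost 2), row2→col0 (cost 5), row3→col2 (cost 5), row4→col1 (cost 8)
total = 3 + 2 + 5 + 5 + 8 = 23

Minimum assignment cost: 23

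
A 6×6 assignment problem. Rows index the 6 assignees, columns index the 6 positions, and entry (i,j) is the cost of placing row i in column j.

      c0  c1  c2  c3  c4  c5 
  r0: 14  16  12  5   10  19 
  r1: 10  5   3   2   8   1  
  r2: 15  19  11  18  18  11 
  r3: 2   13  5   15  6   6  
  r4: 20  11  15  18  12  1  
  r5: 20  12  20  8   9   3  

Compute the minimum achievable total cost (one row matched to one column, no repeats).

Minimum assignment cost: 33

optimal assignment: row0→col3 (cost 5), row1→col1 (cost 5), row2→col2 (cost 11), row3→col0 (cost 2), row4→col5 (cost 1), row5→col4 (cost 9)
total = 5 + 5 + 11 + 2 + 1 + 9 = 33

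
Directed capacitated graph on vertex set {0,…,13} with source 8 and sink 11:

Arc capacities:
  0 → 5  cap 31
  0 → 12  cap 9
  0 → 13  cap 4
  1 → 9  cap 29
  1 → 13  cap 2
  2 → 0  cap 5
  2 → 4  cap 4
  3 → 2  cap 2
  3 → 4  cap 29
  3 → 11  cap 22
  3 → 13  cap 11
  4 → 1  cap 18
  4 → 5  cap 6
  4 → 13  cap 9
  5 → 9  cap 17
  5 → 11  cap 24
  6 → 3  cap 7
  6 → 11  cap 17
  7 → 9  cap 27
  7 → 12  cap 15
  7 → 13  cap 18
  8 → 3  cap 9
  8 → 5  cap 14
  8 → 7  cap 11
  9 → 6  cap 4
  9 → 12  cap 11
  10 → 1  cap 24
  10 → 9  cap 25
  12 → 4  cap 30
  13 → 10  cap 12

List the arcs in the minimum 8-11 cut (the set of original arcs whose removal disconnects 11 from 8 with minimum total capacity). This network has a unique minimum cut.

Min-cut arcs: {(4,5), (8,3), (8,5), (9,6)} (total capacity 33)

augment #1: 8→3→11 push 9
augment #2: 8→5→11 push 14
augment #3: 8→7→9→6→11 push 4
augment #4: 8→7→12→4→5→11 push 6
max flow = 33; residual-reachable set from 8 gives S-side
cut edges (S→T): {(4,5), (8,3), (8,5), (9,6)} total cap 33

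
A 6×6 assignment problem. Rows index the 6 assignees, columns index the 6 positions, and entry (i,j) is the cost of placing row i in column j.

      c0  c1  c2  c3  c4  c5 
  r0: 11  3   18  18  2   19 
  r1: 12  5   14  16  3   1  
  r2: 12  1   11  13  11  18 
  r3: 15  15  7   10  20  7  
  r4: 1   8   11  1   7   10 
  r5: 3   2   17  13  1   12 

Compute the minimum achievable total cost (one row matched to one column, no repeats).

Minimum assignment cost: 15

optimal assignment: row0→col4 (cost 2), row1→col5 (cost 1), row2→col1 (cost 1), row3→col2 (cost 7), row4→col3 (cost 1), row5→col0 (cost 3)
total = 2 + 1 + 1 + 7 + 1 + 3 = 15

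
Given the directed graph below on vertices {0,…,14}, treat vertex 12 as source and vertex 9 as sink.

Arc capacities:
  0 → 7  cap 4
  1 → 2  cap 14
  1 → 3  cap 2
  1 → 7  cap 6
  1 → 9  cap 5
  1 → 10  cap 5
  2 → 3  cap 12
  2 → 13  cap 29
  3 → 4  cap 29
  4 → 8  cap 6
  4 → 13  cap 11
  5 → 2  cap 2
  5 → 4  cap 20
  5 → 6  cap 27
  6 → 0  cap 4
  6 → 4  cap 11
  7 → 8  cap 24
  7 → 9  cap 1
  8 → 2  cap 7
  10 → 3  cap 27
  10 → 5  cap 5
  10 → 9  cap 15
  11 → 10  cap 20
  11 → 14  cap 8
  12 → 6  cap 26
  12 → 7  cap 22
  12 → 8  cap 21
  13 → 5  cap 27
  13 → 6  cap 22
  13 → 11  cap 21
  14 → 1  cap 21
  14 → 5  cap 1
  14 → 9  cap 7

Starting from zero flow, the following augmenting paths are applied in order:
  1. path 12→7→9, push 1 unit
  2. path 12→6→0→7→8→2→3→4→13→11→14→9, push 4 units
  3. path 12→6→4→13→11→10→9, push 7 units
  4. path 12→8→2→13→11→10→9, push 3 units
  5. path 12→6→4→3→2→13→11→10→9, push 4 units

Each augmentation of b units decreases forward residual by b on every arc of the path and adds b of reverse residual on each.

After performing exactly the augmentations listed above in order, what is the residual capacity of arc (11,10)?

Residual capacity of (11,10): 6

after path 1 (12→7→9, push 1): res(11,10)=20
after path 2 (12→6→0→7→8→2→3→4→13→11→14→9, push 4): res(11,10)=20
after path 3 (12→6→4→13→11→10→9, push 7): res(11,10)=13
after path 4 (12→8→2→13→11→10→9, push 3): res(11,10)=10
after path 5 (12→6→4→3→2→13→11→10→9, push 4): res(11,10)=6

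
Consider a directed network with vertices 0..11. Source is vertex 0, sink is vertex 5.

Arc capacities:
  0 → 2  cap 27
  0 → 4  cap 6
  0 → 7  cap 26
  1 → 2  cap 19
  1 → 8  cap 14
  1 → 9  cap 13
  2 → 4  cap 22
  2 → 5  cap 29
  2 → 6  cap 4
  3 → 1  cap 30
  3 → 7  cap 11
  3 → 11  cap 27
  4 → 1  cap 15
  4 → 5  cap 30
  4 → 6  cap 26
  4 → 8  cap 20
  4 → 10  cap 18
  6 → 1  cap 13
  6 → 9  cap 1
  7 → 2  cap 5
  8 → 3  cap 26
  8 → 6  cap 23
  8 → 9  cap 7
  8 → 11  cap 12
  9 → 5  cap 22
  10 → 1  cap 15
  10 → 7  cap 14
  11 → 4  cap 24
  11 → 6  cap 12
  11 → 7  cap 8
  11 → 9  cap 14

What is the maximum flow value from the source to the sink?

augment #1: 0→2→5 bottleneck 27, total now 27
augment #2: 0→4→5 bottleneck 6, total now 33
augment #3: 0→7→2→5 bottleneck 2, total now 35
augment #4: 0→7→2→4→5 bottleneck 3, total now 38

Maximum flow value: 38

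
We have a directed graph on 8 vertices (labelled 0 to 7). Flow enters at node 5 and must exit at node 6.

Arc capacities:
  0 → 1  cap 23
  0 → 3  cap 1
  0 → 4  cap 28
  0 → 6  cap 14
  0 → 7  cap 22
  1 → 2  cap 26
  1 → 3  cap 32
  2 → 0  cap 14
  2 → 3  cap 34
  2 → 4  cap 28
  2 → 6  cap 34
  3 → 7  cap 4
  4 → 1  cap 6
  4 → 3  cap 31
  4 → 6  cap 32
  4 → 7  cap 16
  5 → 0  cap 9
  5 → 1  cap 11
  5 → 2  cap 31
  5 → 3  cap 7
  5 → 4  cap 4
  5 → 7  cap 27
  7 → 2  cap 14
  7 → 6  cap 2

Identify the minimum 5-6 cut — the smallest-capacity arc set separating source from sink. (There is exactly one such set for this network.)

Min-cut arcs: {(5,0), (5,1), (5,2), (5,4), (7,2), (7,6)} (total capacity 71)

augment #1: 5→0→6 push 9
augment #2: 5→2→6 push 31
augment #3: 5→4→6 push 4
augment #4: 5→7→6 push 2
augment #5: 5→1→2→6 push 3
augment #6: 5→1→2→0→6 push 5
augment #7: 5→1→2→4→6 push 3
augment #8: 5→7→2→4→6 push 14
max flow = 71; residual-reachable set from 5 gives S-side
cut edges (S→T): {(5,0), (5,1), (5,2), (5,4), (7,2), (7,6)} total cap 71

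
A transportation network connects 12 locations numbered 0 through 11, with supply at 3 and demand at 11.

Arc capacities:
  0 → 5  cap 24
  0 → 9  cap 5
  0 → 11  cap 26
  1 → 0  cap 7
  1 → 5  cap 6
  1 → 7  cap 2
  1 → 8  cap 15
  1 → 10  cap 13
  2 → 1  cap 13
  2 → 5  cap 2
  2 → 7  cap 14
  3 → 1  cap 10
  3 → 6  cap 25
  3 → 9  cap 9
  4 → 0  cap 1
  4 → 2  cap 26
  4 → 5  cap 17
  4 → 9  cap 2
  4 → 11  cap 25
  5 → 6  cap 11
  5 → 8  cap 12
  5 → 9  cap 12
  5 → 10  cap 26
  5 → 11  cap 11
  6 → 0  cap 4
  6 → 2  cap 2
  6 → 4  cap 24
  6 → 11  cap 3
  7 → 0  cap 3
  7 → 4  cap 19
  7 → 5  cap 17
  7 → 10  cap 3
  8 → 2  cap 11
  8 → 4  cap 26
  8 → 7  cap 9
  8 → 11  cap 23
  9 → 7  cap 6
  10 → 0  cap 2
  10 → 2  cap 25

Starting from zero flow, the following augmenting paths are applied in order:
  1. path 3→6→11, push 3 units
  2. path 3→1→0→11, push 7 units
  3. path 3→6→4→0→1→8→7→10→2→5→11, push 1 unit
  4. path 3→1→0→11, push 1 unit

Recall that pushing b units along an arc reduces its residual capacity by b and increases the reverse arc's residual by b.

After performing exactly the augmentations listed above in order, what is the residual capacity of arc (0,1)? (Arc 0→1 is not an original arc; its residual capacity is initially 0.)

Residual capacity of (0,1): 7

after path 1 (3→6→11, push 3): res(0,1)=0
after path 2 (3→1→0→11, push 7): res(0,1)=7
after path 3 (3→6→4→0→1→8→7→10→2→5→11, push 1): res(0,1)=6
after path 4 (3→1→0→11, push 1): res(0,1)=7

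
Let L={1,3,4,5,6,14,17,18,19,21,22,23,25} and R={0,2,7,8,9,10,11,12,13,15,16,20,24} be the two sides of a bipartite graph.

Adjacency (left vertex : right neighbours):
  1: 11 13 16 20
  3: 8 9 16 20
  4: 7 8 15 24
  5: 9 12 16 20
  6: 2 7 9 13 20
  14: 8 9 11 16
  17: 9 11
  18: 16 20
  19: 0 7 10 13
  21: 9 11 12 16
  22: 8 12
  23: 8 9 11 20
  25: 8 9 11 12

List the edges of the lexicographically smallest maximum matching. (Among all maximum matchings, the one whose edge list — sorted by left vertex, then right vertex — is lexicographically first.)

|M| = 10 (so the lex-smallest maximum matching has 10 edges)
process left vertices in ascending order; for each, take the smallest-labelled available neighbour that still permits 10 edges overall, or leave it unmatched if none does
lex-smallest matching: {1-13, 3-8, 4-7, 5-9, 6-2, 14-11, 18-16, 19-0, 21-12, 23-20}

Lex-smallest maximum matching: {(1,13), (3,8), (4,7), (5,9), (6,2), (14,11), (18,16), (19,0), (21,12), (23,20)}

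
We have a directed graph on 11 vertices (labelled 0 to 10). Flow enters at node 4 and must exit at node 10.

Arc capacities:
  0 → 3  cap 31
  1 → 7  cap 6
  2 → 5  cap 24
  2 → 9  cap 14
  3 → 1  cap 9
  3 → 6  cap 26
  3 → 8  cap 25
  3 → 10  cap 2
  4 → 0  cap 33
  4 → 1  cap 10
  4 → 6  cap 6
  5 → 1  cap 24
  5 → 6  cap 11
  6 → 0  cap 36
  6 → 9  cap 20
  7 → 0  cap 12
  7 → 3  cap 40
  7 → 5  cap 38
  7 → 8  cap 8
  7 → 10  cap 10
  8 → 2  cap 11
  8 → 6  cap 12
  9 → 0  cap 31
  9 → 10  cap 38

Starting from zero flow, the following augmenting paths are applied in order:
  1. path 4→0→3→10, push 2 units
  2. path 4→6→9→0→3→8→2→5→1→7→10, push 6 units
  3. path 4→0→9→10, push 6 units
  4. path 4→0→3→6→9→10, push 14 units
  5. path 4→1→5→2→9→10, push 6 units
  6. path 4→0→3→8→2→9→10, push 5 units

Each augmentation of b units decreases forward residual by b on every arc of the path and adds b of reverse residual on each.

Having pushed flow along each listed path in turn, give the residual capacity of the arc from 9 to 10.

Residual capacity of (9,10): 7

after path 1 (4→0→3→10, push 2): res(9,10)=38
after path 2 (4→6→9→0→3→8→2→5→1→7→10, push 6): res(9,10)=38
after path 3 (4→0→9→10, push 6): res(9,10)=32
after path 4 (4→0→3→6→9→10, push 14): res(9,10)=18
after path 5 (4→1→5→2→9→10, push 6): res(9,10)=12
after path 6 (4→0→3→8→2→9→10, push 5): res(9,10)=7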